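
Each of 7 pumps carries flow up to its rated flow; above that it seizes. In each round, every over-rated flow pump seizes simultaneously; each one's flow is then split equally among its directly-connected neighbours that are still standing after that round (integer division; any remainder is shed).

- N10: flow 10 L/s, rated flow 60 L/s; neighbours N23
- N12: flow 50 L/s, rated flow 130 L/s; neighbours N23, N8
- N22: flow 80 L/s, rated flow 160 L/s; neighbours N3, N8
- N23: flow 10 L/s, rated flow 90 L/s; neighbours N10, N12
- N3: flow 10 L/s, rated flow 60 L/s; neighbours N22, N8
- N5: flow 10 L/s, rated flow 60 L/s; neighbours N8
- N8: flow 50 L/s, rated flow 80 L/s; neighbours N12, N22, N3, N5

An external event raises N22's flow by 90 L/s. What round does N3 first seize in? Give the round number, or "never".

2

Round 1 — N22 at 170 > 160. N22 seizes.
  N22 sheds 170 L/s to N3, N8: 85 each.
    N3: 10+85 = 95 > 60
    N8: 50+85 = 135 > 80
Round 2 — N3, N8 seize.
  N3 sheds 95 L/s: no online neighbours, lost.
  N8 sheds 135 L/s to N12, N5: 67 each (1 lost).
    N12: 50+67 = 117 ≤ 130
    N5: 10+67 = 77 > 60
Round 3 — N5 seizes.
  N5 sheds 77 L/s: no online neighbours, lost.
No further seizures.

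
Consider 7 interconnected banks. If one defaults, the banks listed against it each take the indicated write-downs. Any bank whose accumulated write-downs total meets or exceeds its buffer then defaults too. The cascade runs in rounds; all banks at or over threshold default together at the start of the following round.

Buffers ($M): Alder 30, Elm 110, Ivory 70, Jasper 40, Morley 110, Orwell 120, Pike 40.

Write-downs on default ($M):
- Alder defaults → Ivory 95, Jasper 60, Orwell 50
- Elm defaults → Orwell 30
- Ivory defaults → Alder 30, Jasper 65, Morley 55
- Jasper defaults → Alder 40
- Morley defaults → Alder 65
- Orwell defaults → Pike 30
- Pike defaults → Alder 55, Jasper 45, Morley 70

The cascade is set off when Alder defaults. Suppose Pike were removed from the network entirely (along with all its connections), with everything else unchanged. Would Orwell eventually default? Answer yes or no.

no

With Pike removed:
Round 1 — Alder defaults (initial).
  Ivory: +95 → 95 ≥ 70
  Jasper: +60 → 60 ≥ 40
  Orwell: +50 → 50 < 120
Round 2 — Ivory, Jasper default.
  Morley: +55 → 55 < 110
No further defaults.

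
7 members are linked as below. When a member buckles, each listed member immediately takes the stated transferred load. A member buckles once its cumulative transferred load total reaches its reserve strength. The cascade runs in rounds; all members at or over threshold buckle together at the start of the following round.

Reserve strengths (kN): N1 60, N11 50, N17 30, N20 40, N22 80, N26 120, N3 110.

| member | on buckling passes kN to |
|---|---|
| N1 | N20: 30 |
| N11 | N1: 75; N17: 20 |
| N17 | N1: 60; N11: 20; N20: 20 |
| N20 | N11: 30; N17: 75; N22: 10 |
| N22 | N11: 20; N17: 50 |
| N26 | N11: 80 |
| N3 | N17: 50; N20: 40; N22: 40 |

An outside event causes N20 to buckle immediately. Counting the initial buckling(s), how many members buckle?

4

Round 1 — N20 buckles (initial).
  N11: +30 → 30 < 50
  N17: +75 → 75 ≥ 30
  N22: +10 → 10 < 80
Round 2 — N17 buckles.
  N1: +60 → 60 ≥ 60
  N11: +20 → 50 ≥ 50
Round 3 — N1, N11 buckle.
No further bucklings.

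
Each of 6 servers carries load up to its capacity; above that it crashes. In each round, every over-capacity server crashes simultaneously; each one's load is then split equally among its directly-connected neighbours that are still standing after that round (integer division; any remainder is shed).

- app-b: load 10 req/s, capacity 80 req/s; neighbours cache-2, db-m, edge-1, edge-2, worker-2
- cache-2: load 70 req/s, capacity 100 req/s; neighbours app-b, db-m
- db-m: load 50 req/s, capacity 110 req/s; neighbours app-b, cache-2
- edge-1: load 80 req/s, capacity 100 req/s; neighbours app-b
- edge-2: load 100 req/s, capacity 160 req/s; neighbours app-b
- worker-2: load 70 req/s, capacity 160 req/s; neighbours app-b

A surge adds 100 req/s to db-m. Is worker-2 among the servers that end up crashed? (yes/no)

Round 1 — db-m at 150 > 110. db-m crashes.
  db-m sheds 150 req/s to app-b, cache-2: 75 each.
    app-b: 10+75 = 85 > 80
    cache-2: 70+75 = 145 > 100
Round 2 — app-b, cache-2 crash.
  app-b sheds 85 req/s to edge-1, edge-2, worker-2: 28 each (1 lost).
    edge-1: 80+28 = 108 > 100
    edge-2: 100+28 = 128 ≤ 160
    worker-2: 70+28 = 98 ≤ 160
  cache-2 sheds 145 req/s: no online neighbours, lost.
Round 3 — edge-1 crashes.
  edge-1 sheds 108 req/s: no online neighbours, lost.
No further crashes.

no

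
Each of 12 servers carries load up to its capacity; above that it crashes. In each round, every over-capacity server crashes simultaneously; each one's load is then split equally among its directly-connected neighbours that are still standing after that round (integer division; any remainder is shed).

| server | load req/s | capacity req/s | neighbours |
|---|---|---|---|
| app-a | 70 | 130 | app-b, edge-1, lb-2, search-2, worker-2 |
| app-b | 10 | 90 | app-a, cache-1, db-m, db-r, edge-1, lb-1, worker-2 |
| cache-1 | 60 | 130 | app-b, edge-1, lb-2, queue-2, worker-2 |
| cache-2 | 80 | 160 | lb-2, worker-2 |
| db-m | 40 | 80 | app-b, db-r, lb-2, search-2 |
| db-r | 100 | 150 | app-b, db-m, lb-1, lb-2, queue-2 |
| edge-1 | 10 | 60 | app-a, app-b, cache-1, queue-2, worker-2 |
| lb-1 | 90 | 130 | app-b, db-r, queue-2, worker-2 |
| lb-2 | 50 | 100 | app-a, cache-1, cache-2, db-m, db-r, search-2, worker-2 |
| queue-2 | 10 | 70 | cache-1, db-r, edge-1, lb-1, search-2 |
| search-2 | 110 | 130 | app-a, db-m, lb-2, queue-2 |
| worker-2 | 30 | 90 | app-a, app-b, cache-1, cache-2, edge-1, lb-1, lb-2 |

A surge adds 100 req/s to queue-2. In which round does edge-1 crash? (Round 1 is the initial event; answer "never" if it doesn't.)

Round 1 — queue-2 at 110 > 70. queue-2 crashes.
  queue-2 sheds 110 req/s to cache-1, db-r, edge-1, lb-1, search-2: 22 each.
    cache-1: 60+22 = 82 ≤ 130
    db-r: 100+22 = 122 ≤ 150
    edge-1: 10+22 = 32 ≤ 60
    lb-1: 90+22 = 112 ≤ 130
    search-2: 110+22 = 132 > 130
Round 2 — search-2 crashes.
  search-2 sheds 132 req/s to app-a, db-m, lb-2: 44 each.
    app-a: 70+44 = 114 ≤ 130
    db-m: 40+44 = 84 > 80
    lb-2: 50+44 = 94 ≤ 100
Round 3 — db-m crashes.
  db-m sheds 84 req/s to app-b, db-r, lb-2: 28 each.
    app-b: 10+28 = 38 ≤ 90
    db-r: 122+28 = 150 ≤ 150
    lb-2: 94+28 = 122 > 100
Round 4 — lb-2 crashes.
  lb-2 sheds 122 req/s to app-a, cache-1, cache-2, db-r, worker-2: 24 each (2 lost).
    app-a: 114+24 = 138 > 130
    cache-1: 82+24 = 106 ≤ 130
    cache-2: 80+24 = 104 ≤ 160
    db-r: 150+24 = 174 > 150
    worker-2: 30+24 = 54 ≤ 90
Round 5 — app-a, db-r crash.
  app-a sheds 138 req/s to app-b, edge-1, worker-2: 46 each.
    app-b: 38+46 = 84 ≤ 90
    edge-1: 32+46 = 78 > 60
    worker-2: 54+46 = 100 > 90
  db-r sheds 174 req/s to app-b, lb-1: 87 each.
    app-b: 84+87 = 171 > 90
    lb-1: 112+87 = 199 > 130
Round 6 — app-b, edge-1, lb-1, worker-2 crash.
  app-b sheds 171 req/s to cache-1: 171 each.
    cache-1: 106+171 = 277 > 130
  edge-1 sheds 78 req/s to cache-1: 78 each.
    cache-1: 277+78 = 355 > 130
  lb-1 sheds 199 req/s: no online neighbours, lost.
  worker-2 sheds 100 req/s to cache-1, cache-2: 50 each.
    cache-1: 355+50 = 405 > 130
    cache-2: 104+50 = 154 ≤ 160
Round 7 — cache-1 crashes.
  cache-1 sheds 405 req/s: no online neighbours, lost.
No further crashes.

6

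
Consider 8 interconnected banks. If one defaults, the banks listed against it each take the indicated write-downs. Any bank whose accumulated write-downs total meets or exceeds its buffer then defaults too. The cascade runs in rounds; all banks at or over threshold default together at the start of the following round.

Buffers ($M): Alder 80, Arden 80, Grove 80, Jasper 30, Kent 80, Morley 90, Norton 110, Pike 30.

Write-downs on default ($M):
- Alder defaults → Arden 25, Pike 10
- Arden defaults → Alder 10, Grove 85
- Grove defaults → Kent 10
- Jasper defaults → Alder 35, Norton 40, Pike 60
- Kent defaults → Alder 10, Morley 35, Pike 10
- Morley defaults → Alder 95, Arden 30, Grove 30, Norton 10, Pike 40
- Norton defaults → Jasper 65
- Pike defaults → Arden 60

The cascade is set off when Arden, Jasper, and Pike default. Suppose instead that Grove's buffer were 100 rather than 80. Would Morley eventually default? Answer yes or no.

no

With Grove's buffer at 100:
Round 1 — Arden, Jasper, Pike default (initial).
  Alder: +10+35 → 45 < 80
  Grove: +85 → 85 < 100
  Norton: +40 → 40 < 110
No further defaults.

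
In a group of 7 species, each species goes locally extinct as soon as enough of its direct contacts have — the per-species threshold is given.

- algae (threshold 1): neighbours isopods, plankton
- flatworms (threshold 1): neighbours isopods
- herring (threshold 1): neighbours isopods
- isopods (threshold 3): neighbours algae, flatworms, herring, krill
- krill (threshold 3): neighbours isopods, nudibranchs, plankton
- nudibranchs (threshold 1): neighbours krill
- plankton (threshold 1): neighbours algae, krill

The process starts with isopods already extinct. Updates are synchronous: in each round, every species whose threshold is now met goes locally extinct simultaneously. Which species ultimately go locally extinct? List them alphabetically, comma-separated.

Round 1 — isopods goes locally extinct (initial).
Round 2 — checking thresholds:
  algae: 1 of 2 neighbours ≥ 1, goes locally extinct.
  flatworms: 1 of 1 neighbours ≥ 1, goes locally extinct.
  herring: 1 of 1 neighbours ≥ 1, goes locally extinct.
  krill: 1 of 3 neighbours < 3, not yet.
Round 3 — checking thresholds:
  krill: 1 of 3 neighbours < 3, not yet.
  plankton: 1 of 2 neighbours ≥ 1, goes locally extinct.
Round 4 — no new extinctions; cascade stops.

algae, flatworms, herring, isopods, plankton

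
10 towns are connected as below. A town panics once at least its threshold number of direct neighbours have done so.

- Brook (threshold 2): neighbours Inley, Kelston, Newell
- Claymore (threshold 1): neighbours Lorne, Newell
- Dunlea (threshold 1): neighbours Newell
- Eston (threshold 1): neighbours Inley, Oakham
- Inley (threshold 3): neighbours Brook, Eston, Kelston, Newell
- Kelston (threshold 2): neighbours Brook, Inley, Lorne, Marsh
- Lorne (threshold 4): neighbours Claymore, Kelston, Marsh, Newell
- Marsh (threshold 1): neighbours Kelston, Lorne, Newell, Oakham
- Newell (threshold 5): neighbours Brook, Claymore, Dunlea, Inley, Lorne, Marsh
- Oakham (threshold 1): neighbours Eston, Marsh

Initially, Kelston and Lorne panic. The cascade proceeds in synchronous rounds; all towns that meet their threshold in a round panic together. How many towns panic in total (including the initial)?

6

Round 1 — Kelston, Lorne panic (initial).
Round 2 — checking thresholds:
  Brook: 1 of 3 neighbours < 2, holds.
  Claymore: 1 of 2 neighbours ≥ 1, panics.
  Inley: 1 of 4 neighbours < 3, holds.
  Marsh: 2 of 4 neighbours ≥ 1, panics.
  Newell: 1 of 6 neighbours < 5, holds.
Round 3 — checking thresholds:
  Brook: 1 of 3 neighbours < 2, holds.
  Inley: 1 of 4 neighbours < 3, holds.
  Newell: 3 of 6 neighbours < 5, holds.
  Oakham: 1 of 2 neighbours ≥ 1, panics.
Round 4 — checking thresholds:
  Brook: 1 of 3 neighbours < 2, holds.
  Eston: 1 of 2 neighbours ≥ 1, panics.
  Inley: 1 of 4 neighbours < 3, holds.
  Newell: 3 of 6 neighbours < 5, holds.
Round 5 — no new panics; cascade stops.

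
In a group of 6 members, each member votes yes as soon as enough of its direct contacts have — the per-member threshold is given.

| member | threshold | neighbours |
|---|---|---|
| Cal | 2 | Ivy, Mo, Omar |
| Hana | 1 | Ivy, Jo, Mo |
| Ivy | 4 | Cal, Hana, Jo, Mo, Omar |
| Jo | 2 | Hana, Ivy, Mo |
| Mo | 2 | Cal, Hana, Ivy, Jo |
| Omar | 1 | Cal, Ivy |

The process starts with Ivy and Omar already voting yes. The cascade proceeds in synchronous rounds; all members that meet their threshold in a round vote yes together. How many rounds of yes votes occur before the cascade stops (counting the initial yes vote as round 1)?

3

Round 1 — Ivy, Omar vote yes (initial).
Round 2 — checking thresholds:
  Cal: 2 of 3 neighbours ≥ 2, votes yes.
  Hana: 1 of 3 neighbours ≥ 1, votes yes.
  Jo: 1 of 3 neighbours < 2, below threshold.
  Mo: 1 of 4 neighbours < 2, below threshold.
Round 3 — checking thresholds:
  Jo: 2 of 3 neighbours ≥ 2, votes yes.
  Mo: 3 of 4 neighbours ≥ 2, votes yes.
Round 4 — no new yes votes; cascade stops.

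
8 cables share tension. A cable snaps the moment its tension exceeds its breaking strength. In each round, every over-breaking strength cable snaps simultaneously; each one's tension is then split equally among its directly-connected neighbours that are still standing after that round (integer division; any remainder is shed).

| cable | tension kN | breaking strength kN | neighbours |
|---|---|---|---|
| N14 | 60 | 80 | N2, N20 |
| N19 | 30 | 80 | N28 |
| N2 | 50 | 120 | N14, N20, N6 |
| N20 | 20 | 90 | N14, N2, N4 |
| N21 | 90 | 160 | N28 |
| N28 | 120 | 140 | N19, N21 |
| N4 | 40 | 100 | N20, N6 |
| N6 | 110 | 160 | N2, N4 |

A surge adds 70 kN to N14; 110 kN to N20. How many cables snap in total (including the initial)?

Round 1 — N14 at 130 > 80; N20 at 130 > 90. N14, N20 snap.
  N14 sheds 130 kN to N2: 130 each.
    N2: 50+130 = 180 > 120
  N20 sheds 130 kN to N2, N4: 65 each.
    N2: 180+65 = 245 > 120
    N4: 40+65 = 105 > 100
Round 2 — N2, N4 snap.
  N2 sheds 245 kN to N6: 245 each.
    N6: 110+245 = 355 > 160
  N4 sheds 105 kN to N6: 105 each.
    N6: 355+105 = 460 > 160
Round 3 — N6 snaps.
  N6 sheds 460 kN: no online neighbours, lost.
No further breaks.

5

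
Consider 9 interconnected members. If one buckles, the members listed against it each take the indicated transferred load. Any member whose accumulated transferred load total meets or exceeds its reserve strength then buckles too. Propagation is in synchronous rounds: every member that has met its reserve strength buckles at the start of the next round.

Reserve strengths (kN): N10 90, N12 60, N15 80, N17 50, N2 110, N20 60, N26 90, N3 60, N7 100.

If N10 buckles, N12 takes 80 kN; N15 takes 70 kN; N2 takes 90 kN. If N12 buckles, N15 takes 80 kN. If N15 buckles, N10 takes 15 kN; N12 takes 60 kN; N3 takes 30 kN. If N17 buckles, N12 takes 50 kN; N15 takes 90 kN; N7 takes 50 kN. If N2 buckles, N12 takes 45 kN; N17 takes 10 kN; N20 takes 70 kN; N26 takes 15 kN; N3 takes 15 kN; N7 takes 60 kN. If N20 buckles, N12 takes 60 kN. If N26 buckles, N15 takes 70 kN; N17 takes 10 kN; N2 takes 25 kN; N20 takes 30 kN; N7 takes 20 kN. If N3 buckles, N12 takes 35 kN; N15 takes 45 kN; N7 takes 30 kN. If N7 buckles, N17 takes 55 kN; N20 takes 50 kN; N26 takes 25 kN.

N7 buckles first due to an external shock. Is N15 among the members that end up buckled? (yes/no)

yes

Round 1 — N7 buckles (initial).
  N17: +55 → 55 ≥ 50
  N20: +50 → 50 < 60
  N26: +25 → 25 < 90
Round 2 — N17 buckles.
  N12: +50 → 50 < 60
  N15: +90 → 90 ≥ 80
Round 3 — N15 buckles.
  N10: +15 → 15 < 90
  N12: +60 → 110 ≥ 60
  N3: +30 → 30 < 60
Round 4 — N12 buckles.
No further bucklings.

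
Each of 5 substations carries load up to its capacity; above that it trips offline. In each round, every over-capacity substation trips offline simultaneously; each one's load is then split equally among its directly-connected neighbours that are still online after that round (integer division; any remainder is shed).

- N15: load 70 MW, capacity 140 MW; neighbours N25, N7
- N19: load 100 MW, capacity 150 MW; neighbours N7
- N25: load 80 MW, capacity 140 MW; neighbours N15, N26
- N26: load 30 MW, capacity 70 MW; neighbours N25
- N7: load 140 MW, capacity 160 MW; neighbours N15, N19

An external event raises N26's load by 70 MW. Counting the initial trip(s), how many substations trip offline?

5

Round 1 — N26 at 100 > 70. N26 trips offline.
  N26 sheds 100 MW to N25: 100 each.
    N25: 80+100 = 180 > 140
Round 2 — N25 trips offline.
  N25 sheds 180 MW to N15: 180 each.
    N15: 70+180 = 250 > 140
Round 3 — N15 trips offline.
  N15 sheds 250 MW to N7: 250 each.
    N7: 140+250 = 390 > 160
Round 4 — N7 trips offline.
  N7 sheds 390 MW to N19: 390 each.
    N19: 100+390 = 490 > 150
Round 5 — N19 trips offline.
  N19 sheds 490 MW: no online neighbours, lost.
No further trips.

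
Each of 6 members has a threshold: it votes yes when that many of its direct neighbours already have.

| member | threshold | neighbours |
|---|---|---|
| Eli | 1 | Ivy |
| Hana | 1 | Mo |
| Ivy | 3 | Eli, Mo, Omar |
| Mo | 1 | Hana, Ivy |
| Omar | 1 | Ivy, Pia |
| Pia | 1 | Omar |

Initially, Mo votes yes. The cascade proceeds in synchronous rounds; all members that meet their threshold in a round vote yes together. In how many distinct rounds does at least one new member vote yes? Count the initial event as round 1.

Round 1 — Mo votes yes (initial).
Round 2 — checking thresholds:
  Hana: 1 of 1 neighbours ≥ 1, votes yes.
  Ivy: 1 of 3 neighbours < 3, below threshold.
Round 3 — no new yes votes; cascade stops.

2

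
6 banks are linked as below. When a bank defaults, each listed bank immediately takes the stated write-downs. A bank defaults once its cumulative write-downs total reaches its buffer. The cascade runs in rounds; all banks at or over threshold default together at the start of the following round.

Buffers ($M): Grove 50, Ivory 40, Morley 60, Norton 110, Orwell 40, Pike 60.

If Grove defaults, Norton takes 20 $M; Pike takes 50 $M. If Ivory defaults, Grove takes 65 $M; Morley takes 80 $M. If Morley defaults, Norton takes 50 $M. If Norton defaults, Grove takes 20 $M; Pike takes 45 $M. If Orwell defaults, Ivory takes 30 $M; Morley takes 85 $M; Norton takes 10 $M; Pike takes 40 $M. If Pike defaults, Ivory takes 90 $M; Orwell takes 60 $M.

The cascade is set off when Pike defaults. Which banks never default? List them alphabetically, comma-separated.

Norton

Round 1 — Pike defaults (initial).
  Ivory: +90 → 90 ≥ 40
  Orwell: +60 → 60 ≥ 40
Round 2 — Ivory, Orwell default.
  Grove: +65 → 65 ≥ 50
  Morley: +80+85 → 165 ≥ 60
  Norton: +10 → 10 < 110
Round 3 — Grove, Morley default.
  Norton: +20+50 → 80 < 110
No further defaults.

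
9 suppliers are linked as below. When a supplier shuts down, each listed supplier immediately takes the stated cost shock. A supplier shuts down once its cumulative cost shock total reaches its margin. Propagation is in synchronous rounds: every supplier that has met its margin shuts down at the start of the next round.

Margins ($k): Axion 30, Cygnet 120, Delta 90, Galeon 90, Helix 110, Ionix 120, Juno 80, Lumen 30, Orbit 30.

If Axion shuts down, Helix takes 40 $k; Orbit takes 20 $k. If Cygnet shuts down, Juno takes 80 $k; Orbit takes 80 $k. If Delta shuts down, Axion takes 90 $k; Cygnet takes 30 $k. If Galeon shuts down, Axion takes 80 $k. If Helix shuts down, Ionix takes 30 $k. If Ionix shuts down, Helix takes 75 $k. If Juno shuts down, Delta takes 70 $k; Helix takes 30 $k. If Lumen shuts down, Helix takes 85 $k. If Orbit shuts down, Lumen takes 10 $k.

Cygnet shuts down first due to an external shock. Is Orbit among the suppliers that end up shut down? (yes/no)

Round 1 — Cygnet shuts down (initial).
  Juno: +80 → 80 ≥ 80
  Orbit: +80 → 80 ≥ 30
Round 2 — Juno, Orbit shut down.
  Delta: +70 → 70 < 90
  Helix: +30 → 30 < 110
  Lumen: +10 → 10 < 30
No further shutdowns.

yes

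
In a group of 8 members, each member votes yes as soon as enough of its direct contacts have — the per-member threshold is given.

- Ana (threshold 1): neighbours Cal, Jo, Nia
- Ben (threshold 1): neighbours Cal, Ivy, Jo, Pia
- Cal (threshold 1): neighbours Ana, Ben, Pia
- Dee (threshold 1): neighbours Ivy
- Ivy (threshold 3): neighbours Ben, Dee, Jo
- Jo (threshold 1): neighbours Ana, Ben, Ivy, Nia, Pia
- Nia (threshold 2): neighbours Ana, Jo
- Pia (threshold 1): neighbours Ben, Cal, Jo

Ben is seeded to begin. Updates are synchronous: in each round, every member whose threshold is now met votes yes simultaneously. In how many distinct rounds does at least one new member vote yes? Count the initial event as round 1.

4

Round 1 — Ben votes yes (initial).
Round 2 — checking thresholds:
  Cal: 1 of 3 neighbours ≥ 1, votes yes.
  Ivy: 1 of 3 neighbours < 3, not yet.
  Jo: 1 of 5 neighbours ≥ 1, votes yes.
  Pia: 1 of 3 neighbours ≥ 1, votes yes.
Round 3 — checking thresholds:
  Ana: 2 of 3 neighbours ≥ 1, votes yes.
  Ivy: 2 of 3 neighbours < 3, not yet.
  Nia: 1 of 2 neighbours < 2, not yet.
Round 4 — checking thresholds:
  Ivy: 2 of 3 neighbours < 3, not yet.
  Nia: 2 of 2 neighbours ≥ 2, votes yes.
Round 5 — no new yes votes; cascade stops.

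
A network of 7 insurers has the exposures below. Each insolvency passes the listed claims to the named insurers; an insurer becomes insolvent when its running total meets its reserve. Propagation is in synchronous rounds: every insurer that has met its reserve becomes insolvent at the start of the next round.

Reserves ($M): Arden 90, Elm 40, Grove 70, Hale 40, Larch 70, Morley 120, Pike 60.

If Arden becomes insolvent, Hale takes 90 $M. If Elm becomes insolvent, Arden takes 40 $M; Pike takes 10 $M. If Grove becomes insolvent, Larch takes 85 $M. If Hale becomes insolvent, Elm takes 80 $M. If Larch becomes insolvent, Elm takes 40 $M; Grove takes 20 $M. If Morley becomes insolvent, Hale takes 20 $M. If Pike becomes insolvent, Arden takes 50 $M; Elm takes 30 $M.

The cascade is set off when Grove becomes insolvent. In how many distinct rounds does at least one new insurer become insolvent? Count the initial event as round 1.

Round 1 — Grove becomes insolvent (initial).
  Larch: +85 → 85 ≥ 70
Round 2 — Larch becomes insolvent.
  Elm: +40 → 40 ≥ 40
Round 3 — Elm becomes insolvent.
  Arden: +40 → 40 < 90
  Pike: +10 → 10 < 60
No further insolvencies.

3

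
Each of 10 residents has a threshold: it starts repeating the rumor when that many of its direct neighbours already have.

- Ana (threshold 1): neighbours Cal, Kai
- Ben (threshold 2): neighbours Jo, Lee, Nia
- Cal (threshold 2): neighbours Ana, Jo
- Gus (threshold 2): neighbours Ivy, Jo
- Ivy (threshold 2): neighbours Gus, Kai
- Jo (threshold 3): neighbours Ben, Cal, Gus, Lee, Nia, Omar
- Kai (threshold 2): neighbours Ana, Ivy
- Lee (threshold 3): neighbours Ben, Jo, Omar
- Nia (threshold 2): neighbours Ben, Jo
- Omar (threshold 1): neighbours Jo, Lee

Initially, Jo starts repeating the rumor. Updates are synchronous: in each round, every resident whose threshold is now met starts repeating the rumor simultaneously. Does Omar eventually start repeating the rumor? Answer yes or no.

Round 1 — Jo starts repeating the rumor (initial).
Round 2 — checking thresholds:
  Ben: 1 of 3 neighbours < 2, not yet.
  Cal: 1 of 2 neighbours < 2, not yet.
  Gus: 1 of 2 neighbours < 2, not yet.
  Lee: 1 of 3 neighbours < 3, not yet.
  Nia: 1 of 2 neighbours < 2, not yet.
  Omar: 1 of 2 neighbours ≥ 1, starts repeating the rumor.
Round 3 — no new spreads; cascade stops.

yes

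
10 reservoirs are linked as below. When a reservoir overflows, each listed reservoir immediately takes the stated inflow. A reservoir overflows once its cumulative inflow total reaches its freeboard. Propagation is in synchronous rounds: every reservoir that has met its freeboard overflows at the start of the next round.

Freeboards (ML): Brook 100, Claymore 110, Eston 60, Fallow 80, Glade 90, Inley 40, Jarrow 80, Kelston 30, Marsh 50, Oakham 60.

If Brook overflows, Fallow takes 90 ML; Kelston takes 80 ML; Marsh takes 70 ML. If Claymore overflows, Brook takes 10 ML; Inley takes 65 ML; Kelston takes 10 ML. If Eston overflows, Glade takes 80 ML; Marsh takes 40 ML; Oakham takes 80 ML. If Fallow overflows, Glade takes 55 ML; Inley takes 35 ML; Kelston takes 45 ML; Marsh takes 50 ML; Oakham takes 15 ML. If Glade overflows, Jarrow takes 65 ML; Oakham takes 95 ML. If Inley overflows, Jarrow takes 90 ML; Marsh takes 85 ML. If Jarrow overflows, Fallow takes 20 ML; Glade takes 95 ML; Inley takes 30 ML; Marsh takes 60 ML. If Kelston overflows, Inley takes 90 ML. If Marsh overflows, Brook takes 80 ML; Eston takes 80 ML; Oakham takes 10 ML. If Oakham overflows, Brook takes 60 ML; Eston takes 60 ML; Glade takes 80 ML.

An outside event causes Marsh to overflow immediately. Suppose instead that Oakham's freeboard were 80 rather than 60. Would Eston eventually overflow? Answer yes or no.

With Oakham's freeboard at 80:
Round 1 — Marsh overflows (initial).
  Brook: +80 → 80 < 100
  Eston: +80 → 80 ≥ 60
  Oakham: +10 → 10 < 80
Round 2 — Eston overflows.
  Glade: +80 → 80 < 90
  Oakham: +80 → 90 ≥ 80
Round 3 — Oakham overflows.
  Brook: +60 → 140 ≥ 100
  Glade: +80 → 160 ≥ 90
Round 4 — Brook, Glade overflow.
  Fallow: +90 → 90 ≥ 80
  Jarrow: +65 → 65 < 80
  Kelston: +80 → 80 ≥ 30
Round 5 — Fallow, Kelston overflow.
  Inley: +35+90 → 125 ≥ 40
Round 6 — Inley overflows.
  Jarrow: +90 → 155 ≥ 80
Round 7 — Jarrow overflows.
No further overflows.

yes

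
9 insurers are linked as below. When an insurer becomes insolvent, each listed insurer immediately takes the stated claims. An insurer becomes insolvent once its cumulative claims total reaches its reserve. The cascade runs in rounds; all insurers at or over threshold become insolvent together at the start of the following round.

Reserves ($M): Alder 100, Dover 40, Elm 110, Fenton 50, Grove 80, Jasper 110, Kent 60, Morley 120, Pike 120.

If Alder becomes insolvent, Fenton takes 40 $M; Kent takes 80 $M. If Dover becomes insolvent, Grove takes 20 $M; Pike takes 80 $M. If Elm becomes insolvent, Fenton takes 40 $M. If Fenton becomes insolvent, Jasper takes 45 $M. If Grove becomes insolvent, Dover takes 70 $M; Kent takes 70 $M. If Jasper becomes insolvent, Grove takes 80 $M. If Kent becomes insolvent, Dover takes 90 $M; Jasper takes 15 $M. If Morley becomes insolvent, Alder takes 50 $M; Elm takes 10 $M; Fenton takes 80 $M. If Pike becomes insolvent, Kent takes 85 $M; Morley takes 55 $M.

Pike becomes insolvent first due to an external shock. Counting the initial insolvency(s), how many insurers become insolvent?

3

Round 1 — Pike becomes insolvent (initial).
  Kent: +85 → 85 ≥ 60
  Morley: +55 → 55 < 120
Round 2 — Kent becomes insolvent.
  Dover: +90 → 90 ≥ 40
  Jasper: +15 → 15 < 110
Round 3 — Dover becomes insolvent.
  Grove: +20 → 20 < 80
No further insolvencies.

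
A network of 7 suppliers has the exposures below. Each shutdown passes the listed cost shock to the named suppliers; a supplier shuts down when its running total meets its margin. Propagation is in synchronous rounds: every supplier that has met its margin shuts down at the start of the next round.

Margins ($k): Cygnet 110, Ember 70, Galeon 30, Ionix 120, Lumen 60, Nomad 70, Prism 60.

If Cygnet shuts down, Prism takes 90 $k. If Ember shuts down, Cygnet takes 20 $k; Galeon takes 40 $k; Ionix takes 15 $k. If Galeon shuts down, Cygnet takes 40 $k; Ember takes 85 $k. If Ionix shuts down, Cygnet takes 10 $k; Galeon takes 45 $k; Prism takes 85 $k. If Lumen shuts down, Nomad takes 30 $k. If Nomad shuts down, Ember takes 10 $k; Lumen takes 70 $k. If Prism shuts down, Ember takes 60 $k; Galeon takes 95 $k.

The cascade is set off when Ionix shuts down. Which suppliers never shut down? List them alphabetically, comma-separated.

Round 1 — Ionix shuts down (initial).
  Cygnet: +10 → 10 < 110
  Galeon: +45 → 45 ≥ 30
  Prism: +85 → 85 ≥ 60
Round 2 — Galeon, Prism shut down.
  Cygnet: +40 → 50 < 110
  Ember: +85+60 → 145 ≥ 70
Round 3 — Ember shuts down.
  Cygnet: +20 → 70 < 110
No further shutdowns.

Cygnet, Lumen, Nomad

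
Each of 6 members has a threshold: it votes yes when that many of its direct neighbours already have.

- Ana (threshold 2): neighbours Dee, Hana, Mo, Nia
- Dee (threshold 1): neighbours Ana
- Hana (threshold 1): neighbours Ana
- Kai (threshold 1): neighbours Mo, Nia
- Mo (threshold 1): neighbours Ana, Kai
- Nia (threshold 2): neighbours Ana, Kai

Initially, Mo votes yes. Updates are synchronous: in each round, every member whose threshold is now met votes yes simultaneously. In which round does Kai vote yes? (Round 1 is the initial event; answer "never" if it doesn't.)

2

Round 1 — Mo votes yes (initial).
Round 2 — checking thresholds:
  Ana: 1 of 4 neighbours < 2, holds.
  Kai: 1 of 2 neighbours ≥ 1, votes yes.
Round 3 — no new yes votes; cascade stops.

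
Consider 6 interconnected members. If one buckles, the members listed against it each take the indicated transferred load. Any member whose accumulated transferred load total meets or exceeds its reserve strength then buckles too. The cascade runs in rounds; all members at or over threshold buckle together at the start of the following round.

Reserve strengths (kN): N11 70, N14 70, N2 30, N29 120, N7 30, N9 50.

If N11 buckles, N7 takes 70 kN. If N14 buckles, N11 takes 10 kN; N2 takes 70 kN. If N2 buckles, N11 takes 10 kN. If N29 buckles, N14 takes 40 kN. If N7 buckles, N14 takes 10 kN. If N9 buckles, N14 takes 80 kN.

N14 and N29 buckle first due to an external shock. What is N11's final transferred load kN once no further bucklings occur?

20

Round 1 — N14, N29 buckle (initial).
  N11: +10 → 10 < 70
  N2: +70 → 70 ≥ 30
Round 2 — N2 buckles.
  N11: +10 → 20 < 70
No further bucklings.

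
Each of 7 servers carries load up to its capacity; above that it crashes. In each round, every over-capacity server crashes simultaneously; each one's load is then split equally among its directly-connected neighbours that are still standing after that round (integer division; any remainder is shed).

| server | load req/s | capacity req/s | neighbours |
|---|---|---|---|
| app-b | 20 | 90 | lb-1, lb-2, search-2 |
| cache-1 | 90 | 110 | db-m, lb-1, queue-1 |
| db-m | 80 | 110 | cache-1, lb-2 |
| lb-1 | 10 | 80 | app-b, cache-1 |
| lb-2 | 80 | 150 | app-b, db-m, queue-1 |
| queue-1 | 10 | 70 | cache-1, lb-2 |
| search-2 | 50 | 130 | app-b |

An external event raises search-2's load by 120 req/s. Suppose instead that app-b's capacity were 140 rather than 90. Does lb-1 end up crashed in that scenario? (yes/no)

With app-b's capacity at 140:
Round 1 — search-2 at 170 > 130. search-2 crashes.
  search-2 sheds 170 req/s to app-b: 170 each.
    app-b: 20+170 = 190 > 140
Round 2 — app-b crashes.
  app-b sheds 190 req/s to lb-1, lb-2: 95 each.
    lb-1: 10+95 = 105 > 80
    lb-2: 80+95 = 175 > 150
Round 3 — lb-1, lb-2 crash.
  lb-1 sheds 105 req/s to cache-1: 105 each.
    cache-1: 90+105 = 195 > 110
  lb-2 sheds 175 req/s to db-m, queue-1: 87 each (1 lost).
    db-m: 80+87 = 167 > 110
    queue-1: 10+87 = 97 > 70
Round 4 — cache-1, db-m, queue-1 crash.
  cache-1 sheds 195 req/s: no online neighbours, lost.
  db-m sheds 167 req/s: no online neighbours, lost.
  queue-1 sheds 97 req/s: no online neighbours, lost.
No further crashes.

yes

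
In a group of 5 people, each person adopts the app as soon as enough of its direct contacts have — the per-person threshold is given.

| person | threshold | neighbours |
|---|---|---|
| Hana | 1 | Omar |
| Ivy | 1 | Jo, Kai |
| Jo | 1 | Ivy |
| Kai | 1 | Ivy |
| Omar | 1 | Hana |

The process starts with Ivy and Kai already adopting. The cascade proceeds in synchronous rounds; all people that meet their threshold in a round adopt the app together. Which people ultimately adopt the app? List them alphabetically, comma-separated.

Ivy, Jo, Kai

Round 1 — Ivy, Kai adopt the app (initial).
Round 2 — checking thresholds:
  Jo: 1 of 1 neighbours ≥ 1, adopts the app.
Round 3 — no new adoptions; cascade stops.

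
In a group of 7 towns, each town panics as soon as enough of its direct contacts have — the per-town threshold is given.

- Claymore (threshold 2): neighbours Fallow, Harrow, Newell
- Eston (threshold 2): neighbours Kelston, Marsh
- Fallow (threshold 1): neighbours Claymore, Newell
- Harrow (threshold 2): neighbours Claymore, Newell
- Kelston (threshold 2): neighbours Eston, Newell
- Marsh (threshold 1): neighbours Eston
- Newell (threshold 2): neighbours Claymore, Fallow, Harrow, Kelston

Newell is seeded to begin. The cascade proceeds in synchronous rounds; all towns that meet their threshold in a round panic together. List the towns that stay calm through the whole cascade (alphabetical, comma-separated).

Eston, Kelston, Marsh

Round 1 — Newell panics (initial).
Round 2 — checking thresholds:
  Claymore: 1 of 3 neighbours < 2, not yet.
  Fallow: 1 of 2 neighbours ≥ 1, panics.
  Harrow: 1 of 2 neighbours < 2, not yet.
  Kelston: 1 of 2 neighbours < 2, not yet.
Round 3 — checking thresholds:
  Claymore: 2 of 3 neighbours ≥ 2, panics.
  Harrow: 1 of 2 neighbours < 2, not yet.
  Kelston: 1 of 2 neighbours < 2, not yet.
Round 4 — checking thresholds:
  Harrow: 2 of 2 neighbours ≥ 2, panics.
  Kelston: 1 of 2 neighbours < 2, not yet.
Round 5 — no new panics; cascade stops.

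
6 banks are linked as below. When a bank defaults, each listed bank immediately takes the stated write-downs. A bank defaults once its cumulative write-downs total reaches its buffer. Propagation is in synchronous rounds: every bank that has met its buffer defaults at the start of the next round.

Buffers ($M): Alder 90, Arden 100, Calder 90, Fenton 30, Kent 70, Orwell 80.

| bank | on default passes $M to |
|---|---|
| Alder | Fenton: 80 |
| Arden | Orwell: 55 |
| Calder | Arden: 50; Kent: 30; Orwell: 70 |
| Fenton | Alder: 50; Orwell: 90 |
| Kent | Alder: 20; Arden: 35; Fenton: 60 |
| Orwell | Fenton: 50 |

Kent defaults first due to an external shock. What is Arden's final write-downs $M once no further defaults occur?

35

Round 1 — Kent defaults (initial).
  Alder: +20 → 20 < 90
  Arden: +35 → 35 < 100
  Fenton: +60 → 60 ≥ 30
Round 2 — Fenton defaults.
  Alder: +50 → 70 < 90
  Orwell: +90 → 90 ≥ 80
Round 3 — Orwell defaults.
No further defaults.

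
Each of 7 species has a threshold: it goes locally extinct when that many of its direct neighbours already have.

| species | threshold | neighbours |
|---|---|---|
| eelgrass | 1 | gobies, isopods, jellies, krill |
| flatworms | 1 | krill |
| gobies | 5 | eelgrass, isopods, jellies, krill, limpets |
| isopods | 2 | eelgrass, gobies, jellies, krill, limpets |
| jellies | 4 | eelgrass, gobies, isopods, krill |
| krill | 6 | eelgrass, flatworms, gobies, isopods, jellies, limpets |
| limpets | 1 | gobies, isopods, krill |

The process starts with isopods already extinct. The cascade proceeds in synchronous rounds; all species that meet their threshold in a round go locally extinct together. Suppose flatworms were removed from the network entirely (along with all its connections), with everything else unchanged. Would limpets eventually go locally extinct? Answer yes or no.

With flatworms removed:
Round 1 — isopods goes locally extinct (initial).
Round 2 — checking thresholds:
  eelgrass: 1 of 4 neighbours ≥ 1, goes locally extinct.
  gobies: 1 of 5 neighbours < 5, below threshold.
  jellies: 1 of 4 neighbours < 4, below threshold.
  krill: 1 of 5 neighbours < 6, below threshold.
  limpets: 1 of 3 neighbours ≥ 1, goes locally extinct.
Round 3 — no new extinctions; cascade stops.

yes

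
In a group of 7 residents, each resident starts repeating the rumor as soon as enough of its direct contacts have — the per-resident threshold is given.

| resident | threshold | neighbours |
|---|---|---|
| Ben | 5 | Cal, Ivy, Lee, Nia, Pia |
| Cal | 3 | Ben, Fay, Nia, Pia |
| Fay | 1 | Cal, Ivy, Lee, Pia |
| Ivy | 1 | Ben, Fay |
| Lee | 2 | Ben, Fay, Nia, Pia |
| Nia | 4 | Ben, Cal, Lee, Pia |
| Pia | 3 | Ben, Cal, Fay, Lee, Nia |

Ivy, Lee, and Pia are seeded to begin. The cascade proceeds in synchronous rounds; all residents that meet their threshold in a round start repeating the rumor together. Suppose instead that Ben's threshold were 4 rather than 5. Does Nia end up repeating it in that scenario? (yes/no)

With Ben's threshold at 4:
Round 1 — Ivy, Lee, Pia start repeating the rumor (initial).
Round 2 — checking thresholds:
  Ben: 3 of 5 neighbours < 4, not yet.
  Cal: 1 of 4 neighbours < 3, not yet.
  Fay: 3 of 4 neighbours ≥ 1, starts repeating the rumor.
  Nia: 2 of 4 neighbours < 4, not yet.
Round 3 — no new spreads; cascade stops.

no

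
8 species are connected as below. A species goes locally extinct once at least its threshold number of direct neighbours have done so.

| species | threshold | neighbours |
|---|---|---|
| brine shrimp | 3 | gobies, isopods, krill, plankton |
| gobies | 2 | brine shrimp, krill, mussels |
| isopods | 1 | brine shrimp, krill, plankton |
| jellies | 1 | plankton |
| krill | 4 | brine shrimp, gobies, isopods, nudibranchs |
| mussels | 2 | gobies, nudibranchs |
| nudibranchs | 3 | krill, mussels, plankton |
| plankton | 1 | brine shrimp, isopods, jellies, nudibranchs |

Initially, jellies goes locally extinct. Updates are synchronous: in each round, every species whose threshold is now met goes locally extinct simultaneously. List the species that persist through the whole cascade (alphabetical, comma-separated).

Round 1 — jellies goes locally extinct (initial).
Round 2 — checking thresholds:
  plankton: 1 of 4 neighbours ≥ 1, goes locally extinct.
Round 3 — checking thresholds:
  brine shrimp: 1 of 4 neighbours < 3, below threshold.
  isopods: 1 of 3 neighbours ≥ 1, goes locally extinct.
  nudibranchs: 1 of 3 neighbours < 3, below threshold.
Round 4 — no new extinctions; cascade stops.

brine shrimp, gobies, krill, mussels, nudibranchs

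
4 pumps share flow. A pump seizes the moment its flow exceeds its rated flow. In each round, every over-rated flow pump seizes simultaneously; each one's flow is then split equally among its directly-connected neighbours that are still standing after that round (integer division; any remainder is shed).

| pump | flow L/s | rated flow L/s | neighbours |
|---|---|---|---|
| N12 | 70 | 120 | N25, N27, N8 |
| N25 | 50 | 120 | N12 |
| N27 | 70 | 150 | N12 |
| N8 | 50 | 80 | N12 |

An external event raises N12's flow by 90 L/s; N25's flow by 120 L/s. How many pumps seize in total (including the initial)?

Round 1 — N12 at 160 > 120; N25 at 170 > 120. N12, N25 seize.
  N12 sheds 160 L/s to N27, N8: 80 each.
    N27: 70+80 = 150 ≤ 150
    N8: 50+80 = 130 > 80
  N25 sheds 170 L/s: no online neighbours, lost.
Round 2 — N8 seizes.
  N8 sheds 130 L/s: no online neighbours, lost.
No further seizures.

3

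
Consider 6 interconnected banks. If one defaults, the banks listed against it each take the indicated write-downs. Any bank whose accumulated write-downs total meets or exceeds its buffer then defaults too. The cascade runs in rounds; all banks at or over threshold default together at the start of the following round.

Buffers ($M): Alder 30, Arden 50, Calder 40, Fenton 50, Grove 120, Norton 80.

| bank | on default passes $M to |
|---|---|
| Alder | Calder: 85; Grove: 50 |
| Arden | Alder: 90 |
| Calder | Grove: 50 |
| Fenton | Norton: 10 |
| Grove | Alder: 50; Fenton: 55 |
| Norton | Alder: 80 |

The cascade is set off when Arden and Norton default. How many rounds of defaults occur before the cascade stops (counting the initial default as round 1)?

3

Round 1 — Arden, Norton default (initial).
  Alder: +90+80 → 170 ≥ 30
Round 2 — Alder defaults.
  Calder: +85 → 85 ≥ 40
  Grove: +50 → 50 < 120
Round 3 — Calder defaults.
  Grove: +50 → 100 < 120
No further defaults.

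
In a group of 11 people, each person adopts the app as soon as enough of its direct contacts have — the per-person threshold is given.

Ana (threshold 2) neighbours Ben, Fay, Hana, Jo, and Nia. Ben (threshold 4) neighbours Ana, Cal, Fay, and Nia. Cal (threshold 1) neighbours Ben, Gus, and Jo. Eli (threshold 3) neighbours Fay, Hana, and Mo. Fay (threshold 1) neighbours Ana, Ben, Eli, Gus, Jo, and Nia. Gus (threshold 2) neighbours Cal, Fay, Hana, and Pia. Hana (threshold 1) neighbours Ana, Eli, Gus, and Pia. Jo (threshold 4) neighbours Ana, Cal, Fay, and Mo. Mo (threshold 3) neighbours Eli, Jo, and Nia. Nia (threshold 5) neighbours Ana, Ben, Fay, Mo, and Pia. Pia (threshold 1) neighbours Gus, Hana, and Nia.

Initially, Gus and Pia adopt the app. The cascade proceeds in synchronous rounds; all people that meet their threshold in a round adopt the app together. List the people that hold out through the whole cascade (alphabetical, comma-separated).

Ben, Eli, Jo, Mo, Nia

Round 1 — Gus, Pia adopt the app (initial).
Round 2 — checking thresholds:
  Cal: 1 of 3 neighbours ≥ 1, adopts the app.
  Fay: 1 of 6 neighbours ≥ 1, adopts the app.
  Hana: 2 of 4 neighbours ≥ 1, adopts the app.
  Nia: 1 of 5 neighbours < 5, below threshold.
Round 3 — checking thresholds:
  Ana: 2 of 5 neighbours ≥ 2, adopts the app.
  Ben: 2 of 4 neighbours < 4, below threshold.
  Eli: 2 of 3 neighbours < 3, below threshold.
  Jo: 2 of 4 neighbours < 4, below threshold.
  Nia: 2 of 5 neighbours < 5, below threshold.
Round 4 — no new adoptions; cascade stops.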